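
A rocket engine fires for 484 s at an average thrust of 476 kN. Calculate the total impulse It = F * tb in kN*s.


It = 476 * 484 = 230384 kN*s

230384 kN*s


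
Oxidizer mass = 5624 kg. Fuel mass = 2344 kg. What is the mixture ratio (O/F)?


MR = 5624 / 2344 = 2.4

2.4


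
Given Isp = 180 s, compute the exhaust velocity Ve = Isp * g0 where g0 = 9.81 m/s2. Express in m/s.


Ve = Isp * g0 = 180 * 9.81 = 1765.8 m/s

1765.8 m/s


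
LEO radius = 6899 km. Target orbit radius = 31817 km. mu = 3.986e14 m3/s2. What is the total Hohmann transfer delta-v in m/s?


V1 = sqrt(mu/r1) = 7601.08 m/s
dV1 = V1*(sqrt(2*r2/(r1+r2)) - 1) = 2143.76 m/s
V2 = sqrt(mu/r2) = 3539.48 m/s
dV2 = V2*(1 - sqrt(2*r1/(r1+r2))) = 1426.46 m/s
Total dV = 3570 m/s

3570 m/s


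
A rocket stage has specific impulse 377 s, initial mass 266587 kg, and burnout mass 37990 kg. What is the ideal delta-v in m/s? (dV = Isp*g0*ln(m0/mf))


Ve = 377 * 9.81 = 3698.37 m/s
dV = 3698.37 * ln(266587/37990) = 7206 m/s

7206 m/s


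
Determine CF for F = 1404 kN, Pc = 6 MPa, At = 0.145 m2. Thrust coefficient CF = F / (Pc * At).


CF = 1404000 / (6e6 * 0.145) = 1.61

1.61


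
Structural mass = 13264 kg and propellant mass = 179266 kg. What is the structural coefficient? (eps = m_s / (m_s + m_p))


eps = 13264 / (13264 + 179266) = 0.0689

0.0689


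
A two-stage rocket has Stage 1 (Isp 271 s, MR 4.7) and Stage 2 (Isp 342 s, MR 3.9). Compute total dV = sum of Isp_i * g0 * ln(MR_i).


dV1 = 271 * 9.81 * ln(4.7) = 4114.2 m/s
dV2 = 342 * 9.81 * ln(3.9) = 4566.1 m/s
Total dV = 4114.2 + 4566.1 = 8680.3 m/s ~ 8680 m/s

8680 m/s


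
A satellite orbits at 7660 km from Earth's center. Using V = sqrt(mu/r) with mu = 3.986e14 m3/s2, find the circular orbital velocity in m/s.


V = sqrt(3.986e14 / 7660000) = 7214 m/s

7214 m/s


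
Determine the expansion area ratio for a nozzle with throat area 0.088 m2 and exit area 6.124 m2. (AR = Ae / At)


AR = 6.124 / 0.088 = 69.6

69.6


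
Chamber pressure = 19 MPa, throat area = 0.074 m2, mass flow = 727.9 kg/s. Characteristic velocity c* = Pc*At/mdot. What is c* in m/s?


c* = 19e6 * 0.074 / 727.9 = 1932 m/s

1932 m/s


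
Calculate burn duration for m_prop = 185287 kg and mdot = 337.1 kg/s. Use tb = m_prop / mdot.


tb = 185287 / 337.1 = 549.6 s

549.6 s


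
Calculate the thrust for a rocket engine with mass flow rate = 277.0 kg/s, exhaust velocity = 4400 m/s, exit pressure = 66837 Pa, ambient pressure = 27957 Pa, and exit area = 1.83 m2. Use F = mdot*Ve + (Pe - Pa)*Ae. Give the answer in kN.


F = 277.0 * 4400 + (66837 - 27957) * 1.83 = 1.2900e+06 N = 1290.0 kN

1290.0 kN


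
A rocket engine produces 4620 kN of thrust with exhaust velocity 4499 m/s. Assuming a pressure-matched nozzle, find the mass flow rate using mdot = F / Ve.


mdot = F / Ve = 4620000 / 4499 = 1026.9 kg/s

1026.9 kg/s


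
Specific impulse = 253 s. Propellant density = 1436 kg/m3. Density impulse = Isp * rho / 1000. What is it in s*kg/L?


rho*Isp = 253 * 1436 / 1000 = 363 s*kg/L

363 s*kg/L


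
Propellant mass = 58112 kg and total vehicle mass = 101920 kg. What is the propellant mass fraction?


PMF = 58112 / 101920 = 0.57

0.57


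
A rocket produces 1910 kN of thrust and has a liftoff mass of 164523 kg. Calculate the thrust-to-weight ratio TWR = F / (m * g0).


TWR = 1910000 / (164523 * 9.81) = 1.18

1.18


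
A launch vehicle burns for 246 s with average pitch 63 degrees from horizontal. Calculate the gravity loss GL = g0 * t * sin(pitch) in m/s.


GL = 9.81 * 246 * sin(63 deg) = 2150 m/s

2150 m/s


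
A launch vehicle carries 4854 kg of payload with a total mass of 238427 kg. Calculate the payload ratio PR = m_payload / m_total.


PR = 4854 / 238427 = 0.0204

0.0204


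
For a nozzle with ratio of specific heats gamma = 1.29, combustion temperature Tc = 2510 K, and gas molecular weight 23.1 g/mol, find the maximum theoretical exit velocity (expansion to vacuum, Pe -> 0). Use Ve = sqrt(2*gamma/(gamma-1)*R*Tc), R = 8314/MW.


R = 8314 / 23.1 = 359.91 J/(kg.K)
Ve = sqrt(2 * 1.29 / (1.29 - 1) * 359.91 * 2510) = 2835 m/s

2835 m/s


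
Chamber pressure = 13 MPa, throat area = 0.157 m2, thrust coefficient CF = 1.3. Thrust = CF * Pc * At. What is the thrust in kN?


F = 1.3 * 13e6 * 0.157 = 2.6533e+06 N = 2653.3 kN

2653.3 kN


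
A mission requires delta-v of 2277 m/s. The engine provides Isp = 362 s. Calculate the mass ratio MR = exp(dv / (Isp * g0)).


Ve = 362 * 9.81 = 3551.22 m/s
MR = exp(2277 / 3551.22) = 1.899

1.899


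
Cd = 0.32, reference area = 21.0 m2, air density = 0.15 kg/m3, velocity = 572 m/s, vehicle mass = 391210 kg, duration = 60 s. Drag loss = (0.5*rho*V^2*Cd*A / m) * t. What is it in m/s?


D = 0.5 * 0.15 * 572^2 * 0.32 * 21.0 = 164900.74 N
a = 164900.74 / 391210 = 0.4215 m/s2
dV = 0.4215 * 60 = 25.3 m/s

25.3 m/s


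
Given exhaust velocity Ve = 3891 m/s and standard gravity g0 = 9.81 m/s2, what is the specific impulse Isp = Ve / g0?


Isp = Ve / g0 = 3891 / 9.81 = 396.6 s

396.6 s


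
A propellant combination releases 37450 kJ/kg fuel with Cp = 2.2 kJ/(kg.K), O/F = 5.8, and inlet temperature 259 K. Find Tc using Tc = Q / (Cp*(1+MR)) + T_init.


Tc = 37450 / (2.2 * (1 + 5.8)) + 259 = 2762 K

2762 K


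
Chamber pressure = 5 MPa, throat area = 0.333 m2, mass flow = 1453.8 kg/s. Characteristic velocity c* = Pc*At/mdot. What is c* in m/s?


c* = 5e6 * 0.333 / 1453.8 = 1145 m/s

1145 m/s


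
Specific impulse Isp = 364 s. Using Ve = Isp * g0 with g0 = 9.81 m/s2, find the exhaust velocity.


Ve = Isp * g0 = 364 * 9.81 = 3570.8 m/s

3570.8 m/s


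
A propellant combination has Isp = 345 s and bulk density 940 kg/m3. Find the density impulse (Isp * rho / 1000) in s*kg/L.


rho*Isp = 345 * 940 / 1000 = 324 s*kg/L

324 s*kg/L


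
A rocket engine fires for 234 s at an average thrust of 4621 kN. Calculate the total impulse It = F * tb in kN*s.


It = 4621 * 234 = 1081314 kN*s

1081314 kN*s


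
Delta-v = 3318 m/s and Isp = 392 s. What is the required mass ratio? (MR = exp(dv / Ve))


Ve = 392 * 9.81 = 3845.52 m/s
MR = exp(3318 / 3845.52) = 2.37

2.37


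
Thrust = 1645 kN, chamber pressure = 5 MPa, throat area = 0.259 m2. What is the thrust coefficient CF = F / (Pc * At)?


CF = 1645000 / (5e6 * 0.259) = 1.27

1.27


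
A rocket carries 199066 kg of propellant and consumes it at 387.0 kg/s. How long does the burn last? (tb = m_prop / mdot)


tb = 199066 / 387.0 = 514.4 s

514.4 s


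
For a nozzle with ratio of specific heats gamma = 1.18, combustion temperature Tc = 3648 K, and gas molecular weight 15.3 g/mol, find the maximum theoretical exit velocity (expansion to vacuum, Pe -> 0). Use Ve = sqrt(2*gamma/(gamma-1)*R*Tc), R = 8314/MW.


R = 8314 / 15.3 = 543.4 J/(kg.K)
Ve = sqrt(2 * 1.18 / (1.18 - 1) * 543.4 * 3648) = 5098 m/s

5098 m/s


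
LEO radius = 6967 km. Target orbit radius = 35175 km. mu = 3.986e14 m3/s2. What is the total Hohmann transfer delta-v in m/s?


V1 = sqrt(mu/r1) = 7563.9 m/s
dV1 = V1*(sqrt(2*r2/(r1+r2)) - 1) = 2208.93 m/s
V2 = sqrt(mu/r2) = 3366.29 m/s
dV2 = V2*(1 - sqrt(2*r1/(r1+r2))) = 1430.62 m/s
Total dV = 3640 m/s

3640 m/s


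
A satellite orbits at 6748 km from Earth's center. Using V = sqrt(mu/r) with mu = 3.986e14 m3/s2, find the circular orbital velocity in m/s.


V = sqrt(3.986e14 / 6748000) = 7686 m/s

7686 m/s


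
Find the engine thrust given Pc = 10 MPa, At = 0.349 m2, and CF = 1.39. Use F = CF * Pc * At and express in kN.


F = 1.39 * 10e6 * 0.349 = 4.8511e+06 N = 4851.1 kN

4851.1 kN


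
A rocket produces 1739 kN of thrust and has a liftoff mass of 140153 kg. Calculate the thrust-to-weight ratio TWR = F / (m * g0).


TWR = 1739000 / (140153 * 9.81) = 1.26

1.26


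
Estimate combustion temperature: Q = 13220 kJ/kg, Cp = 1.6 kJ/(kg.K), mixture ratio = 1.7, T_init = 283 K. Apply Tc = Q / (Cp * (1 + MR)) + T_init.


Tc = 13220 / (1.6 * (1 + 1.7)) + 283 = 3343 K

3343 K


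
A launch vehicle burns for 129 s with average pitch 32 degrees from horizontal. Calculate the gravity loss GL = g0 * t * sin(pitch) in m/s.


GL = 9.81 * 129 * sin(32 deg) = 671 m/s

671 m/s


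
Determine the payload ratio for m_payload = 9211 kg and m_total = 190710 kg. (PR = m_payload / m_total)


PR = 9211 / 190710 = 0.0483

0.0483


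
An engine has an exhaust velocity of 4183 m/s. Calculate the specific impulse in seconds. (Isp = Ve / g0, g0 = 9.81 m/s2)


Isp = Ve / g0 = 4183 / 9.81 = 426.4 s

426.4 s


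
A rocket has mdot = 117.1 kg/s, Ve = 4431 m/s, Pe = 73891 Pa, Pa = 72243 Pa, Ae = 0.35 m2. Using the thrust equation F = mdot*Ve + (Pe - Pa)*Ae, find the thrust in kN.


F = 117.1 * 4431 + (73891 - 72243) * 0.35 = 519447.0 N = 519.4 kN

519.4 kN


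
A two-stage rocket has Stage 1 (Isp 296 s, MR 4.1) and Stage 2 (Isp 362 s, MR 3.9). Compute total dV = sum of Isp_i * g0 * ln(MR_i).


dV1 = 296 * 9.81 * ln(4.1) = 4097.2 m/s
dV2 = 362 * 9.81 * ln(3.9) = 4833.1 m/s
Total dV = 4097.2 + 4833.1 = 8930.3 m/s ~ 8930 m/s

8930 m/s


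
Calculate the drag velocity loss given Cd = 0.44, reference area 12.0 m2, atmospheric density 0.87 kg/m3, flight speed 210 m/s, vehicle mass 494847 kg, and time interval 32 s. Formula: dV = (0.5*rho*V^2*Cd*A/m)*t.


D = 0.5 * 0.87 * 210^2 * 0.44 * 12.0 = 101288.88 N
a = 101288.88 / 494847 = 0.2047 m/s2
dV = 0.2047 * 32 = 6.5 m/s

6.5 m/s


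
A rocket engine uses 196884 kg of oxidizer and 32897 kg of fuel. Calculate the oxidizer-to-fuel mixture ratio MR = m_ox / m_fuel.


MR = 196884 / 32897 = 5.98

5.98


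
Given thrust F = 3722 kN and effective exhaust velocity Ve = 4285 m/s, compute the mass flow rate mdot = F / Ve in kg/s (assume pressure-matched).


mdot = F / Ve = 3722000 / 4285 = 868.6 kg/s

868.6 kg/s


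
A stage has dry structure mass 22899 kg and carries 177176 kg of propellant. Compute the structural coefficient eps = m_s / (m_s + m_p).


eps = 22899 / (22899 + 177176) = 0.1145

0.1145


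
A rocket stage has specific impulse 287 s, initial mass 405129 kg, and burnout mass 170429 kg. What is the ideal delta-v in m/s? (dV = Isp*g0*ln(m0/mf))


Ve = 287 * 9.81 = 2815.47 m/s
dV = 2815.47 * ln(405129/170429) = 2438 m/s

2438 m/s


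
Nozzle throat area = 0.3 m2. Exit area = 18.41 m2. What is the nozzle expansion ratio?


AR = 18.41 / 0.3 = 61.4

61.4


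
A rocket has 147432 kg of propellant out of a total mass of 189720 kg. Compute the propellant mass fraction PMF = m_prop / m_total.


PMF = 147432 / 189720 = 0.777

0.777


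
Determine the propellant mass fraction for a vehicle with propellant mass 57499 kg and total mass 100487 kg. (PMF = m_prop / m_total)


PMF = 57499 / 100487 = 0.572

0.572


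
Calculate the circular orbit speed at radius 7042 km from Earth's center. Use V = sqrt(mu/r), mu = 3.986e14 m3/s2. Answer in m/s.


V = sqrt(3.986e14 / 7042000) = 7524 m/s

7524 m/s


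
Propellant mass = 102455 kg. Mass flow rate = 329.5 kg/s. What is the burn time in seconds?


tb = 102455 / 329.5 = 310.9 s

310.9 s


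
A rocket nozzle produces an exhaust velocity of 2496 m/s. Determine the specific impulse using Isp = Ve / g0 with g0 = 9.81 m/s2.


Isp = Ve / g0 = 2496 / 9.81 = 254.4 s

254.4 s


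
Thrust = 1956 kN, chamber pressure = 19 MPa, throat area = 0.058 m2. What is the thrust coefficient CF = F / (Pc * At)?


CF = 1956000 / (19e6 * 0.058) = 1.77

1.77


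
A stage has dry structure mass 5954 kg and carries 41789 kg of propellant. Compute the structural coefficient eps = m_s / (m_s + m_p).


eps = 5954 / (5954 + 41789) = 0.1247

0.1247


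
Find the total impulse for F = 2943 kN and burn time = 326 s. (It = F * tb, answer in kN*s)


It = 2943 * 326 = 959418 kN*s

959418 kN*s


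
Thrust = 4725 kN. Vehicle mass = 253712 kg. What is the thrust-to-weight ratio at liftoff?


TWR = 4725000 / (253712 * 9.81) = 1.9

1.9


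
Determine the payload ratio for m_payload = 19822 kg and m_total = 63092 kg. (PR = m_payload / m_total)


PR = 19822 / 63092 = 0.3142

0.3142


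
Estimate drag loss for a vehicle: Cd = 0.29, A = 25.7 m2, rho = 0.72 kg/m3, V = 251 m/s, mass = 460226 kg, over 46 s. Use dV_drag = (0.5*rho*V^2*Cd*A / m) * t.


D = 0.5 * 0.72 * 251^2 * 0.29 * 25.7 = 169036.72 N
a = 169036.72 / 460226 = 0.3673 m/s2
dV = 0.3673 * 46 = 16.9 m/s

16.9 m/s


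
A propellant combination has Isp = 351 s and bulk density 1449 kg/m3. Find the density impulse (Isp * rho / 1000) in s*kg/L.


rho*Isp = 351 * 1449 / 1000 = 509 s*kg/L

509 s*kg/L


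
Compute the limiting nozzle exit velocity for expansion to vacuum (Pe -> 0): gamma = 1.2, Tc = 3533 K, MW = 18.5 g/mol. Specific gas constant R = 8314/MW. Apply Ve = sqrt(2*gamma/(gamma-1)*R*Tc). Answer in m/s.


R = 8314 / 18.5 = 449.41 J/(kg.K)
Ve = sqrt(2 * 1.2 / (1.2 - 1) * 449.41 * 3533) = 4365 m/s

4365 m/s


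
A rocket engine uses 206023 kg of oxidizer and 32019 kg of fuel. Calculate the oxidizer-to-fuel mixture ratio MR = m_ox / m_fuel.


MR = 206023 / 32019 = 6.43

6.43


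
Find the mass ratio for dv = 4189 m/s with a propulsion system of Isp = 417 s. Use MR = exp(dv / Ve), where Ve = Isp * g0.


Ve = 417 * 9.81 = 4090.77 m/s
MR = exp(4189 / 4090.77) = 2.784

2.784


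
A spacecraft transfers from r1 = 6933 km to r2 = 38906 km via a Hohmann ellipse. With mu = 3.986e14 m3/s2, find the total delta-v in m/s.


V1 = sqrt(mu/r1) = 7582.42 m/s
dV1 = V1*(sqrt(2*r2/(r1+r2)) - 1) = 2296.59 m/s
V2 = sqrt(mu/r2) = 3200.81 m/s
dV2 = V2*(1 - sqrt(2*r1/(r1+r2))) = 1440.38 m/s
Total dV = 3737 m/s

3737 m/s


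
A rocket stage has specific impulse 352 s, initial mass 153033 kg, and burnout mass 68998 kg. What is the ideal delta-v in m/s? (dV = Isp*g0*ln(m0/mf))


Ve = 352 * 9.81 = 3453.12 m/s
dV = 3453.12 * ln(153033/68998) = 2751 m/s

2751 m/s


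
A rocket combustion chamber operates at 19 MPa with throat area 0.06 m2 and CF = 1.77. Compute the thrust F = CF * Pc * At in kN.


F = 1.77 * 19e6 * 0.06 = 2.0178e+06 N = 2017.8 kN

2017.8 kN


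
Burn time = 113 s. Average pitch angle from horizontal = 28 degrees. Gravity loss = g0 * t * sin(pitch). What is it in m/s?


GL = 9.81 * 113 * sin(28 deg) = 520 m/s

520 m/s


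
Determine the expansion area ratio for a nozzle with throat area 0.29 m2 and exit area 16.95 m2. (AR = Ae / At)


AR = 16.95 / 0.29 = 58.4

58.4


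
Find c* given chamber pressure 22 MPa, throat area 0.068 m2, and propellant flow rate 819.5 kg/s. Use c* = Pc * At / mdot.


c* = 22e6 * 0.068 / 819.5 = 1826 m/s

1826 m/s


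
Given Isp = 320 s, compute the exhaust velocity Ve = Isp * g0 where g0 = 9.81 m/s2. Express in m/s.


Ve = Isp * g0 = 320 * 9.81 = 3139.2 m/s

3139.2 m/s


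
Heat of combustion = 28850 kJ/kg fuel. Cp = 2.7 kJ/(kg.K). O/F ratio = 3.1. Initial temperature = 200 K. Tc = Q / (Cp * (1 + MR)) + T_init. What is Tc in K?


Tc = 28850 / (2.7 * (1 + 3.1)) + 200 = 2806 K

2806 K


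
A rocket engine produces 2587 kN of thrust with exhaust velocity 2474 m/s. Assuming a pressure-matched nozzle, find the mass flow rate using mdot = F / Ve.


mdot = F / Ve = 2587000 / 2474 = 1045.7 kg/s

1045.7 kg/s


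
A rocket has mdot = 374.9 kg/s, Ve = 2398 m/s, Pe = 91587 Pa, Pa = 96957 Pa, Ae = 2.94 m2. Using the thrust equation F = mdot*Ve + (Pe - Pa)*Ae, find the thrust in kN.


F = 374.9 * 2398 + (91587 - 96957) * 2.94 = 883222.0 N = 883.2 kN

883.2 kN


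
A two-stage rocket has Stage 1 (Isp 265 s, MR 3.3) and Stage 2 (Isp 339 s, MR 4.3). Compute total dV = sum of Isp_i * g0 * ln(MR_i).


dV1 = 265 * 9.81 * ln(3.3) = 3103.8 m/s
dV2 = 339 * 9.81 * ln(4.3) = 4850.8 m/s
Total dV = 3103.8 + 4850.8 = 7954.6 m/s ~ 7955 m/s

7955 m/s


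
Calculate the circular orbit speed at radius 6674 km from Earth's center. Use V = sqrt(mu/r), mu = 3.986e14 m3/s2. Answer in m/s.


V = sqrt(3.986e14 / 6674000) = 7728 m/s

7728 m/s


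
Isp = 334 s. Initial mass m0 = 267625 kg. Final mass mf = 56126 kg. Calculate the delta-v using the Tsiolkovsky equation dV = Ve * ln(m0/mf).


Ve = 334 * 9.81 = 3276.54 m/s
dV = 3276.54 * ln(267625/56126) = 5118 m/s

5118 m/s


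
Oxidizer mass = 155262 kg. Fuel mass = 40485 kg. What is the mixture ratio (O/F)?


MR = 155262 / 40485 = 3.84

3.84


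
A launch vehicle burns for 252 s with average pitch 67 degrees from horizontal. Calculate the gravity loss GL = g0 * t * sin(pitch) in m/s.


GL = 9.81 * 252 * sin(67 deg) = 2276 m/s

2276 m/s


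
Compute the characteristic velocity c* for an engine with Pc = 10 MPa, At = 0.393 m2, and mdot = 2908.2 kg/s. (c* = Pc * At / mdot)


c* = 10e6 * 0.393 / 2908.2 = 1351 m/s

1351 m/s


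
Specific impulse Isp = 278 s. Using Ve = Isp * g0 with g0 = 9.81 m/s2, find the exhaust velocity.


Ve = Isp * g0 = 278 * 9.81 = 2727.2 m/s

2727.2 m/s


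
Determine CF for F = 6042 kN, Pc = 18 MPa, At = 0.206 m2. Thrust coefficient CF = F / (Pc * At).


CF = 6042000 / (18e6 * 0.206) = 1.63

1.63


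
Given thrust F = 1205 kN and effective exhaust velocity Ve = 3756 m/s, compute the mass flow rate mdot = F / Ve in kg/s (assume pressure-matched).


mdot = F / Ve = 1205000 / 3756 = 320.8 kg/s

320.8 kg/s


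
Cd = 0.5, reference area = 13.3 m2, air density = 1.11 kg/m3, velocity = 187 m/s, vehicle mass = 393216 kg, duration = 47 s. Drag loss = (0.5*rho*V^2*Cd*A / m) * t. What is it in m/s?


D = 0.5 * 1.11 * 187^2 * 0.5 * 13.3 = 129061.84 N
a = 129061.84 / 393216 = 0.3282 m/s2
dV = 0.3282 * 47 = 15.4 m/s

15.4 m/s


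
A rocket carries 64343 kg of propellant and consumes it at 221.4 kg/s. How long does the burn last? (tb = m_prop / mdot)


tb = 64343 / 221.4 = 290.6 s

290.6 s


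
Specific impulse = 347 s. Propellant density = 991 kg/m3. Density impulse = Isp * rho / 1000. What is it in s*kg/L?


rho*Isp = 347 * 991 / 1000 = 344 s*kg/L

344 s*kg/L


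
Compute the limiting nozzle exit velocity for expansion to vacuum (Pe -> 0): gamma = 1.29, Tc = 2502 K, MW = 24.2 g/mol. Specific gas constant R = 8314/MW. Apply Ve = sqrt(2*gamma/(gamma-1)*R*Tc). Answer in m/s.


R = 8314 / 24.2 = 343.55 J/(kg.K)
Ve = sqrt(2 * 1.29 / (1.29 - 1) * 343.55 * 2502) = 2765 m/s

2765 m/s


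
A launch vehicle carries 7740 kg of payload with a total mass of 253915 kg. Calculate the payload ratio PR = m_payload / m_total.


PR = 7740 / 253915 = 0.0305

0.0305


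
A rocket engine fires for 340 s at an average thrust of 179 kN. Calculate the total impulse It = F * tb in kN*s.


It = 179 * 340 = 60860 kN*s

60860 kN*s


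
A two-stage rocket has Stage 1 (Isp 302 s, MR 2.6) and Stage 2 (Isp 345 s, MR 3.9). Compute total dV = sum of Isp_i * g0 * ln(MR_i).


dV1 = 302 * 9.81 * ln(2.6) = 2830.8 m/s
dV2 = 345 * 9.81 * ln(3.9) = 4606.2 m/s
Total dV = 2830.8 + 4606.2 = 7437.0 m/s ~ 7437 m/s

7437 m/s


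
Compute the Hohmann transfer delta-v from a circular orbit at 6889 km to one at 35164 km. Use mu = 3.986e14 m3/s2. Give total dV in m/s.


V1 = sqrt(mu/r1) = 7606.6 m/s
dV1 = V1*(sqrt(2*r2/(r1+r2)) - 1) = 2230.25 m/s
V2 = sqrt(mu/r2) = 3366.82 m/s
dV2 = V2*(1 - sqrt(2*r1/(r1+r2))) = 1439.67 m/s
Total dV = 3670 m/s

3670 m/s


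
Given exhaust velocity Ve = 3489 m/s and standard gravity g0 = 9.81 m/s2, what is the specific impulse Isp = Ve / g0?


Isp = Ve / g0 = 3489 / 9.81 = 355.7 s

355.7 s


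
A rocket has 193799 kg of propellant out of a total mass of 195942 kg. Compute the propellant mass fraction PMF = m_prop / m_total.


PMF = 193799 / 195942 = 0.989

0.989


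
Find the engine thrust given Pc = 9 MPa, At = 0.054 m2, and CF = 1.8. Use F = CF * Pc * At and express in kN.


F = 1.8 * 9e6 * 0.054 = 874800.0 N = 874.8 kN

874.8 kN


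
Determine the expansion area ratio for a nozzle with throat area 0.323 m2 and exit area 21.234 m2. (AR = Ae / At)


AR = 21.234 / 0.323 = 65.7

65.7


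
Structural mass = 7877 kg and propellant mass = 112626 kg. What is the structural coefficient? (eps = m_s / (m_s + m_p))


eps = 7877 / (7877 + 112626) = 0.0654

0.0654


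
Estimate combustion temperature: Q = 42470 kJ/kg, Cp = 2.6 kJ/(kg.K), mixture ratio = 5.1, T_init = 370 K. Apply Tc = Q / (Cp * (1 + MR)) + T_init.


Tc = 42470 / (2.6 * (1 + 5.1)) + 370 = 3048 K

3048 K


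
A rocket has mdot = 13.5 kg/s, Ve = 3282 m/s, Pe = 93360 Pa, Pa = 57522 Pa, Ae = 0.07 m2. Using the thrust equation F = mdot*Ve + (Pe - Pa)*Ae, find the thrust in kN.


F = 13.5 * 3282 + (93360 - 57522) * 0.07 = 46816.0 N = 46.8 kN

46.8 kN


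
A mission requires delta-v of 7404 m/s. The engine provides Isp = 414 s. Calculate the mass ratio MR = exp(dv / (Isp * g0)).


Ve = 414 * 9.81 = 4061.34 m/s
MR = exp(7404 / 4061.34) = 6.191

6.191


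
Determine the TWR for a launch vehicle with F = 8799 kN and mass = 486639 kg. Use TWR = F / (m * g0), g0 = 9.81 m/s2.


TWR = 8799000 / (486639 * 9.81) = 1.84

1.84


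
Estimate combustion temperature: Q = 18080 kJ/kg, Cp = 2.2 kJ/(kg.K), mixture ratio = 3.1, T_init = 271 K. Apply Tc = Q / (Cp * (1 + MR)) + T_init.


Tc = 18080 / (2.2 * (1 + 3.1)) + 271 = 2275 K

2275 K


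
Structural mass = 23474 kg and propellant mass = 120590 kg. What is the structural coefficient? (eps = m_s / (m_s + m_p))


eps = 23474 / (23474 + 120590) = 0.1629

0.1629


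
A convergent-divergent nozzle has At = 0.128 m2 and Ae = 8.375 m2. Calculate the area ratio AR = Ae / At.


AR = 8.375 / 0.128 = 65.4

65.4


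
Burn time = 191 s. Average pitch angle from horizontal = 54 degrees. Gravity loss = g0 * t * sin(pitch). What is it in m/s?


GL = 9.81 * 191 * sin(54 deg) = 1516 m/s

1516 m/s


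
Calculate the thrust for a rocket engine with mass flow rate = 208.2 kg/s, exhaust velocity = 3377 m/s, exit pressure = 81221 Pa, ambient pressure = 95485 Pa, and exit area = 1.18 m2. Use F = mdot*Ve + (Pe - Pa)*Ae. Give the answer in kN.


F = 208.2 * 3377 + (81221 - 95485) * 1.18 = 686260.0 N = 686.3 kN

686.3 kN


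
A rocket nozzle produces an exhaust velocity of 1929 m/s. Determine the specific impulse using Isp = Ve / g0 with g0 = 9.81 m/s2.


Isp = Ve / g0 = 1929 / 9.81 = 196.6 s

196.6 s


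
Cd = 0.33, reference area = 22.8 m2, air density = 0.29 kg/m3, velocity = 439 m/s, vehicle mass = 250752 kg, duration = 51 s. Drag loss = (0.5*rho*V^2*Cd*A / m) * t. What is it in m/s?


D = 0.5 * 0.29 * 439^2 * 0.33 * 22.8 = 210254.76 N
a = 210254.76 / 250752 = 0.8385 m/s2
dV = 0.8385 * 51 = 42.8 m/s

42.8 m/s


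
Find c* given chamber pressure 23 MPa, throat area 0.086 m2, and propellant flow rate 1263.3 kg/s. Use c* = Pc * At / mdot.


c* = 23e6 * 0.086 / 1263.3 = 1566 m/s

1566 m/s


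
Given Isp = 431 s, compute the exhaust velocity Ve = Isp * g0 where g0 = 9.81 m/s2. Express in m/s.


Ve = Isp * g0 = 431 * 9.81 = 4228.1 m/s

4228.1 m/s


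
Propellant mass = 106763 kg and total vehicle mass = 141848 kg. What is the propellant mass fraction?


PMF = 106763 / 141848 = 0.753

0.753


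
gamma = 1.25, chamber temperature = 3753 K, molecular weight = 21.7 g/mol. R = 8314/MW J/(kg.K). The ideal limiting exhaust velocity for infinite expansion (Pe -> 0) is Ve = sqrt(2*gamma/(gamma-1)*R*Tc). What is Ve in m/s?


R = 8314 / 21.7 = 383.13 J/(kg.K)
Ve = sqrt(2 * 1.25 / (1.25 - 1) * 383.13 * 3753) = 3792 m/s

3792 m/s


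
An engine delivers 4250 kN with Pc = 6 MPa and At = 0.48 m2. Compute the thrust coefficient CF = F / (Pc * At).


CF = 4250000 / (6e6 * 0.48) = 1.48

1.48


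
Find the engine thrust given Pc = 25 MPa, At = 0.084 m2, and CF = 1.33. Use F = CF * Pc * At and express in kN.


F = 1.33 * 25e6 * 0.084 = 2.7930e+06 N = 2793.0 kN

2793.0 kN


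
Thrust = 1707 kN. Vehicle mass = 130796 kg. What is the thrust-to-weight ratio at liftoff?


TWR = 1707000 / (130796 * 9.81) = 1.33

1.33


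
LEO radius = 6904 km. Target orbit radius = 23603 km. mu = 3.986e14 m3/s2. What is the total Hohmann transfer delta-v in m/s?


V1 = sqrt(mu/r1) = 7598.33 m/s
dV1 = V1*(sqrt(2*r2/(r1+r2)) - 1) = 1853.52 m/s
V2 = sqrt(mu/r2) = 4109.46 m/s
dV2 = V2*(1 - sqrt(2*r1/(r1+r2))) = 1344.75 m/s
Total dV = 3198 m/s

3198 m/s


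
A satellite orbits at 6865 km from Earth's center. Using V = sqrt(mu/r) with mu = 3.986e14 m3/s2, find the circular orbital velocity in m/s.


V = sqrt(3.986e14 / 6865000) = 7620 m/s

7620 m/s


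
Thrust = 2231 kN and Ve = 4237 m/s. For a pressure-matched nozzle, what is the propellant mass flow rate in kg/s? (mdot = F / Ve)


mdot = F / Ve = 2231000 / 4237 = 526.6 kg/s

526.6 kg/s


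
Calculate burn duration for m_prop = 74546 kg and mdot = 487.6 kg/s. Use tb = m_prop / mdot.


tb = 74546 / 487.6 = 152.9 s

152.9 s


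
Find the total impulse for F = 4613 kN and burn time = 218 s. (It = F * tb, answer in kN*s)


It = 4613 * 218 = 1005634 kN*s

1005634 kN*s


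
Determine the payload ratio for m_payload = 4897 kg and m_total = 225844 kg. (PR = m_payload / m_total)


PR = 4897 / 225844 = 0.0217

0.0217


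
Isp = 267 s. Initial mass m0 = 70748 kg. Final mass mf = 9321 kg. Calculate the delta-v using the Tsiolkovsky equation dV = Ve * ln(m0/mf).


Ve = 267 * 9.81 = 2619.27 m/s
dV = 2619.27 * ln(70748/9321) = 5309 m/s

5309 m/s


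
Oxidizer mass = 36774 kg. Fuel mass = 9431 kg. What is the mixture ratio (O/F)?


MR = 36774 / 9431 = 3.9

3.9


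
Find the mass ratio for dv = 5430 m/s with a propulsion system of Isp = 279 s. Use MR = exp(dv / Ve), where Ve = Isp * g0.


Ve = 279 * 9.81 = 2736.99 m/s
MR = exp(5430 / 2736.99) = 7.271

7.271


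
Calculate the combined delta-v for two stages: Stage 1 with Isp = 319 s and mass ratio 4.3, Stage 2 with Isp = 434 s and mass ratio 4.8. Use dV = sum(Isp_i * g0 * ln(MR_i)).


dV1 = 319 * 9.81 * ln(4.3) = 4564.6 m/s
dV2 = 434 * 9.81 * ln(4.8) = 6678.4 m/s
Total dV = 4564.6 + 6678.4 = 11243.0 m/s ~ 11243 m/s

11243 m/s


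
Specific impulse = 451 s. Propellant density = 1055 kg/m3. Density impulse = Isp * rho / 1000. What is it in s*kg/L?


rho*Isp = 451 * 1055 / 1000 = 476 s*kg/L

476 s*kg/L


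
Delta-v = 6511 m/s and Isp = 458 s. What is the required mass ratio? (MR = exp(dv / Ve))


Ve = 458 * 9.81 = 4492.98 m/s
MR = exp(6511 / 4492.98) = 4.259

4.259


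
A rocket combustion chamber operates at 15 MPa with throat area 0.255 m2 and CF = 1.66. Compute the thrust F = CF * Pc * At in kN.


F = 1.66 * 15e6 * 0.255 = 6.3495e+06 N = 6349.5 kN

6349.5 kN


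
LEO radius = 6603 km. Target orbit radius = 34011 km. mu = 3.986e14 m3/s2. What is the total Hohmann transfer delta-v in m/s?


V1 = sqrt(mu/r1) = 7769.59 m/s
dV1 = V1*(sqrt(2*r2/(r1+r2)) - 1) = 2285.48 m/s
V2 = sqrt(mu/r2) = 3423.41 m/s
dV2 = V2*(1 - sqrt(2*r1/(r1+r2))) = 1471.29 m/s
Total dV = 3757 m/s

3757 m/s


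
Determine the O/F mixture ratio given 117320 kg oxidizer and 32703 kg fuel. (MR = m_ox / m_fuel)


MR = 117320 / 32703 = 3.59

3.59


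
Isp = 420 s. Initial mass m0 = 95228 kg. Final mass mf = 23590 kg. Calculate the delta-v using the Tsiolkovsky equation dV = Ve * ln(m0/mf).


Ve = 420 * 9.81 = 4120.2 m/s
dV = 4120.2 * ln(95228/23590) = 5750 m/s

5750 m/s


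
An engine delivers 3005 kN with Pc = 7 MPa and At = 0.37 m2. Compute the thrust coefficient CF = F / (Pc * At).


CF = 3005000 / (7e6 * 0.37) = 1.16

1.16


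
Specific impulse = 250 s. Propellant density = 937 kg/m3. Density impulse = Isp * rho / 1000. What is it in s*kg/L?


rho*Isp = 250 * 937 / 1000 = 234 s*kg/L

234 s*kg/L


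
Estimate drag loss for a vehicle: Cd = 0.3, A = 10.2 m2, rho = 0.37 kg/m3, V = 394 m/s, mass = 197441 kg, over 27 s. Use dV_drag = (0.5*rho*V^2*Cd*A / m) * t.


D = 0.5 * 0.37 * 394^2 * 0.3 * 10.2 = 87879.1 N
a = 87879.1 / 197441 = 0.4451 m/s2
dV = 0.4451 * 27 = 12.0 m/s

12.0 m/s


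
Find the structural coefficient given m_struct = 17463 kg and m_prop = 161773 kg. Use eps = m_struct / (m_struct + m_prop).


eps = 17463 / (17463 + 161773) = 0.0974

0.0974


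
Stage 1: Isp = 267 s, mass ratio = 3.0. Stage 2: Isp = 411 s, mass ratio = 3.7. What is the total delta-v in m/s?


dV1 = 267 * 9.81 * ln(3.0) = 2877.6 m/s
dV2 = 411 * 9.81 * ln(3.7) = 5275.1 m/s
Total dV = 2877.6 + 5275.1 = 8152.7 m/s ~ 8153 m/s

8153 m/s


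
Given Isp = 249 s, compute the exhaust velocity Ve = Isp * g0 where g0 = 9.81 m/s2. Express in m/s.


Ve = Isp * g0 = 249 * 9.81 = 2442.7 m/s

2442.7 m/s


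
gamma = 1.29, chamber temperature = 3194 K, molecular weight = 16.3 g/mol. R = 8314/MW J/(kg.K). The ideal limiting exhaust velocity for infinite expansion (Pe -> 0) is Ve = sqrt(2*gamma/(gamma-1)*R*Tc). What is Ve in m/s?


R = 8314 / 16.3 = 510.06 J/(kg.K)
Ve = sqrt(2 * 1.29 / (1.29 - 1) * 510.06 * 3194) = 3807 m/s

3807 m/s


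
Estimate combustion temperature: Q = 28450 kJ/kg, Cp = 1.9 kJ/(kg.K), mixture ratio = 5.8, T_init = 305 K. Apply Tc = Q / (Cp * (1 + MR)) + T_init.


Tc = 28450 / (1.9 * (1 + 5.8)) + 305 = 2507 K

2507 K


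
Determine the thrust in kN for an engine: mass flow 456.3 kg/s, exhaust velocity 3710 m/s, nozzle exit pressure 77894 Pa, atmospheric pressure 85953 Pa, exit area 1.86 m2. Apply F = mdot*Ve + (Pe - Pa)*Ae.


F = 456.3 * 3710 + (77894 - 85953) * 1.86 = 1.6779e+06 N = 1677.9 kN

1677.9 kN


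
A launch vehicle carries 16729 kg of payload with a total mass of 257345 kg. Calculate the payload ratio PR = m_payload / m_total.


PR = 16729 / 257345 = 0.065

0.065


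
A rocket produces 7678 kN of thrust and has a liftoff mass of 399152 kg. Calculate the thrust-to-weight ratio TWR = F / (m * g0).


TWR = 7678000 / (399152 * 9.81) = 1.96

1.96


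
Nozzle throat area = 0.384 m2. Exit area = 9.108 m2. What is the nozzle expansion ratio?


AR = 9.108 / 0.384 = 23.7

23.7


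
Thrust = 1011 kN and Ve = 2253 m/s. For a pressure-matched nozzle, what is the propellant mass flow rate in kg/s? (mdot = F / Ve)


mdot = F / Ve = 1011000 / 2253 = 448.7 kg/s

448.7 kg/s


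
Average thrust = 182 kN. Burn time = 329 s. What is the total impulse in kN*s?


It = 182 * 329 = 59878 kN*s

59878 kN*s


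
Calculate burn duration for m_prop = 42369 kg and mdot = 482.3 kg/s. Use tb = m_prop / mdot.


tb = 42369 / 482.3 = 87.8 s

87.8 s


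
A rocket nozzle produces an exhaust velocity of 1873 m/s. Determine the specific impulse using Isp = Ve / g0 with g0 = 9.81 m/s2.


Isp = Ve / g0 = 1873 / 9.81 = 190.9 s

190.9 s


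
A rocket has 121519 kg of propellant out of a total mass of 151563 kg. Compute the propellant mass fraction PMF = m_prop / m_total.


PMF = 121519 / 151563 = 0.802

0.802


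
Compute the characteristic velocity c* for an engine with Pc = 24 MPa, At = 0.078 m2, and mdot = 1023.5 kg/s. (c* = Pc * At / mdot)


c* = 24e6 * 0.078 / 1023.5 = 1829 m/s

1829 m/s


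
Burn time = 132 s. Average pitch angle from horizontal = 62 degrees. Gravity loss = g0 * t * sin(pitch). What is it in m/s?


GL = 9.81 * 132 * sin(62 deg) = 1143 m/s

1143 m/s


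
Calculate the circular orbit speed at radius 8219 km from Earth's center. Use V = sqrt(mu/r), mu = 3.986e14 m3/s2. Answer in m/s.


V = sqrt(3.986e14 / 8219000) = 6964 m/s

6964 m/s


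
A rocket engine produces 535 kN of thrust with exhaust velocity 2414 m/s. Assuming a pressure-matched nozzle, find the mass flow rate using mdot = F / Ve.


mdot = F / Ve = 535000 / 2414 = 221.6 kg/s

221.6 kg/s


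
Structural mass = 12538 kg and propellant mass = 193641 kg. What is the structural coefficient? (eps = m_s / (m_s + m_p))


eps = 12538 / (12538 + 193641) = 0.0608

0.0608


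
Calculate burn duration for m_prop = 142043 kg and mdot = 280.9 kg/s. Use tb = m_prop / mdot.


tb = 142043 / 280.9 = 505.7 s

505.7 s


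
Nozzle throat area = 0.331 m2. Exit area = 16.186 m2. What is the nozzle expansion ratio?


AR = 16.186 / 0.331 = 48.9

48.9


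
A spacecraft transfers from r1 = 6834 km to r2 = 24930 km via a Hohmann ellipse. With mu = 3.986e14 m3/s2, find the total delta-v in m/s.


V1 = sqrt(mu/r1) = 7637.15 m/s
dV1 = V1*(sqrt(2*r2/(r1+r2)) - 1) = 1931.26 m/s
V2 = sqrt(mu/r2) = 3998.6 m/s
dV2 = V2*(1 - sqrt(2*r1/(r1+r2))) = 1375.63 m/s
Total dV = 3307 m/s

3307 m/s


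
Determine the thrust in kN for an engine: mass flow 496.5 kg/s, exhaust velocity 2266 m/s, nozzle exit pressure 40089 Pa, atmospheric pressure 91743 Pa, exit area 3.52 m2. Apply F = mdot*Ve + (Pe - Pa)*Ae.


F = 496.5 * 2266 + (40089 - 91743) * 3.52 = 943247.0 N = 943.2 kN

943.2 kN


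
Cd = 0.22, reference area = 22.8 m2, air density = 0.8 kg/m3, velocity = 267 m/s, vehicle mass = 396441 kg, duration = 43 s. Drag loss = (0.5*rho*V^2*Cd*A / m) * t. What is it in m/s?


D = 0.5 * 0.8 * 267^2 * 0.22 * 22.8 = 143034.25 N
a = 143034.25 / 396441 = 0.3608 m/s2
dV = 0.3608 * 43 = 15.5 m/s

15.5 m/s


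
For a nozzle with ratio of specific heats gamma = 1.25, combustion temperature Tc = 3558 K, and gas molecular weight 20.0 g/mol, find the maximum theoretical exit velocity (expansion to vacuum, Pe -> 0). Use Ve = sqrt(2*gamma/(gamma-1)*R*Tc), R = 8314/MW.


R = 8314 / 20.0 = 415.7 J/(kg.K)
Ve = sqrt(2 * 1.25 / (1.25 - 1) * 415.7 * 3558) = 3846 m/s

3846 m/s


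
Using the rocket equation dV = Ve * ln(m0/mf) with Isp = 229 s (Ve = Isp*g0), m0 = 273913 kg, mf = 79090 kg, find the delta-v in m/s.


Ve = 229 * 9.81 = 2246.49 m/s
dV = 2246.49 * ln(273913/79090) = 2791 m/s

2791 m/s


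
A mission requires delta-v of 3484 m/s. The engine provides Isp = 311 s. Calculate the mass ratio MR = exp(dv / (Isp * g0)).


Ve = 311 * 9.81 = 3050.91 m/s
MR = exp(3484 / 3050.91) = 3.133

3.133


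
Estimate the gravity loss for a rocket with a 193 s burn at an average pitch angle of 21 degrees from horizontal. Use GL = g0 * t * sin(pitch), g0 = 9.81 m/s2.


GL = 9.81 * 193 * sin(21 deg) = 679 m/s

679 m/s


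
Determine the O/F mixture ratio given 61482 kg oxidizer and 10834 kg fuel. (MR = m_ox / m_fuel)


MR = 61482 / 10834 = 5.67

5.67


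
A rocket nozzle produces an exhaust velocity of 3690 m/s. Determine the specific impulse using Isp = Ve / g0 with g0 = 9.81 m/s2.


Isp = Ve / g0 = 3690 / 9.81 = 376.1 s

376.1 s


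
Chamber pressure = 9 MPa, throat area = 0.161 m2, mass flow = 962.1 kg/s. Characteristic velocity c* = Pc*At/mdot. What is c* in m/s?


c* = 9e6 * 0.161 / 962.1 = 1506 m/s

1506 m/s


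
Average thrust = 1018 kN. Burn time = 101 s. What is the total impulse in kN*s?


It = 1018 * 101 = 102818 kN*s

102818 kN*s


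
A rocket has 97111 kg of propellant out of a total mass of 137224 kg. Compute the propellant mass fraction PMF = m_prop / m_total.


PMF = 97111 / 137224 = 0.708

0.708


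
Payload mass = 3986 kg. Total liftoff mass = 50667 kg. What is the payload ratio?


PR = 3986 / 50667 = 0.0787

0.0787


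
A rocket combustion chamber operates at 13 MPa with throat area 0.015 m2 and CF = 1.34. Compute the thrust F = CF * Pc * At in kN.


F = 1.34 * 13e6 * 0.015 = 261300.0 N = 261.3 kN

261.3 kN


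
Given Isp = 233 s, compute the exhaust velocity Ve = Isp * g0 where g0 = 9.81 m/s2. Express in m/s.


Ve = Isp * g0 = 233 * 9.81 = 2285.7 m/s

2285.7 m/s


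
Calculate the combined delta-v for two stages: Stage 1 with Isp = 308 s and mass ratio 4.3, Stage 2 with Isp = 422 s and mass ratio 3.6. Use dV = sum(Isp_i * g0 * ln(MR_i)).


dV1 = 308 * 9.81 * ln(4.3) = 4407.2 m/s
dV2 = 422 * 9.81 * ln(3.6) = 5302.8 m/s
Total dV = 4407.2 + 5302.8 = 9710.0 m/s ~ 9710 m/s

9710 m/s


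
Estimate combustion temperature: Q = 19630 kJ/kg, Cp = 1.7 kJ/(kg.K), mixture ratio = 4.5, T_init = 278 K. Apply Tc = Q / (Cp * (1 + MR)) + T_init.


Tc = 19630 / (1.7 * (1 + 4.5)) + 278 = 2377 K

2377 K


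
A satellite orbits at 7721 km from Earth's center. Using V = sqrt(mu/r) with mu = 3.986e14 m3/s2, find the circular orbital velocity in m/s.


V = sqrt(3.986e14 / 7721000) = 7185 m/s

7185 m/s


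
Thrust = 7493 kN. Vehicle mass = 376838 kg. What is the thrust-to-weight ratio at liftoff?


TWR = 7493000 / (376838 * 9.81) = 2.03

2.03


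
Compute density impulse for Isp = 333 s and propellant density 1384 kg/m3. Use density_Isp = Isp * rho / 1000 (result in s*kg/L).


rho*Isp = 333 * 1384 / 1000 = 461 s*kg/L

461 s*kg/L


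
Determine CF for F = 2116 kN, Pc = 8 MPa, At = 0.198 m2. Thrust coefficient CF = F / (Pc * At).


CF = 2116000 / (8e6 * 0.198) = 1.34

1.34


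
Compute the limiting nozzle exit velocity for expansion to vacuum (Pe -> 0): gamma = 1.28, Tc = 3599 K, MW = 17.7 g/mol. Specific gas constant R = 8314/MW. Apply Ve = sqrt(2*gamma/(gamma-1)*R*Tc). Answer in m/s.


R = 8314 / 17.7 = 469.72 J/(kg.K)
Ve = sqrt(2 * 1.28 / (1.28 - 1) * 469.72 * 3599) = 3931 m/s

3931 m/s


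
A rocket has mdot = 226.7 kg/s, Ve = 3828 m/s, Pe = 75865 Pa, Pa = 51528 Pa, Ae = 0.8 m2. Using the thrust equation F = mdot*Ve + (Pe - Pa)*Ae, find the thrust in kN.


F = 226.7 * 3828 + (75865 - 51528) * 0.8 = 887277.0 N = 887.3 kN

887.3 kN


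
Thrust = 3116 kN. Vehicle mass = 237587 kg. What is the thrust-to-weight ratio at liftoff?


TWR = 3116000 / (237587 * 9.81) = 1.34

1.34


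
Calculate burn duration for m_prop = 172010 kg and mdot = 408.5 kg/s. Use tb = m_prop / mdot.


tb = 172010 / 408.5 = 421.1 s

421.1 s


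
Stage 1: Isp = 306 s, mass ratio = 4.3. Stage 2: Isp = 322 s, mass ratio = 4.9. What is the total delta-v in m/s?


dV1 = 306 * 9.81 * ln(4.3) = 4378.6 m/s
dV2 = 322 * 9.81 * ln(4.9) = 5020.1 m/s
Total dV = 4378.6 + 5020.1 = 9398.7 m/s ~ 9399 m/s

9399 m/s


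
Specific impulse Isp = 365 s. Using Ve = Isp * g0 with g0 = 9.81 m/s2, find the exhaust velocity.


Ve = Isp * g0 = 365 * 9.81 = 3580.7 m/s

3580.7 m/s


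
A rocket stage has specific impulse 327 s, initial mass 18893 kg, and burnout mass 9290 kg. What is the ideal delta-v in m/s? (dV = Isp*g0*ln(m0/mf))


Ve = 327 * 9.81 = 3207.87 m/s
dV = 3207.87 * ln(18893/9290) = 2277 m/s

2277 m/s


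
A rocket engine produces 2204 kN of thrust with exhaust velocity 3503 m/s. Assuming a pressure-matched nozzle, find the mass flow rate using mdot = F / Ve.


mdot = F / Ve = 2204000 / 3503 = 629.2 kg/s

629.2 kg/s


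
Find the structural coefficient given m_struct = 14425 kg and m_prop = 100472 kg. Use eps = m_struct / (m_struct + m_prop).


eps = 14425 / (14425 + 100472) = 0.1255

0.1255


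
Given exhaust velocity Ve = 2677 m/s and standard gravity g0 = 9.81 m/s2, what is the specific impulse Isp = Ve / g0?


Isp = Ve / g0 = 2677 / 9.81 = 272.9 s

272.9 s


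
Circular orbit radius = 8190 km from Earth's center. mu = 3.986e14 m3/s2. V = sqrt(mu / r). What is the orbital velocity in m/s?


V = sqrt(3.986e14 / 8190000) = 6976 m/s

6976 m/s


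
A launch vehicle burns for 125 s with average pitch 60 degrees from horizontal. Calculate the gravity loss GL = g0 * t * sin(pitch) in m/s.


GL = 9.81 * 125 * sin(60 deg) = 1062 m/s

1062 m/s


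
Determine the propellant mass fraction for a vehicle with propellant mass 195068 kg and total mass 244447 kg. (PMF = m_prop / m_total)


PMF = 195068 / 244447 = 0.798

0.798


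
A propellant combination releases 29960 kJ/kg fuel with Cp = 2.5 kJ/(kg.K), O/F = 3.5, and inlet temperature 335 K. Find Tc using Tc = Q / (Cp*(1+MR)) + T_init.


Tc = 29960 / (2.5 * (1 + 3.5)) + 335 = 2998 K

2998 K


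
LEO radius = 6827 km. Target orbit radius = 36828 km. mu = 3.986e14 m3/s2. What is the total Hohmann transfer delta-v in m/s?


V1 = sqrt(mu/r1) = 7641.06 m/s
dV1 = V1*(sqrt(2*r2/(r1+r2)) - 1) = 2284.17 m/s
V2 = sqrt(mu/r2) = 3289.88 m/s
dV2 = V2*(1 - sqrt(2*r1/(r1+r2))) = 1449.98 m/s
Total dV = 3734 m/s

3734 m/s
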